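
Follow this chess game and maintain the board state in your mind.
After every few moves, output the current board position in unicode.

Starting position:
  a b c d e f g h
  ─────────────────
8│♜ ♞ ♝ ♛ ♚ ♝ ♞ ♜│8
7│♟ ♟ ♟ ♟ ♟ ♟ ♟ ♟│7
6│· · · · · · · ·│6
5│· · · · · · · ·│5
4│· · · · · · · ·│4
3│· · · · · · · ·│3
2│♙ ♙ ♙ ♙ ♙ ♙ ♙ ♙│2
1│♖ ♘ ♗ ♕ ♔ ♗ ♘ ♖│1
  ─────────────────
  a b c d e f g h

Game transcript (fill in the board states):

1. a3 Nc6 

  a b c d e f g h
  ─────────────────
8│♜ · ♝ ♛ ♚ ♝ ♞ ♜│8
7│♟ ♟ ♟ ♟ ♟ ♟ ♟ ♟│7
6│· · ♞ · · · · ·│6
5│· · · · · · · ·│5
4│· · · · · · · ·│4
3│♙ · · · · · · ·│3
2│· ♙ ♙ ♙ ♙ ♙ ♙ ♙│2
1│♖ ♘ ♗ ♕ ♔ ♗ ♘ ♖│1
  ─────────────────
  a b c d e f g h

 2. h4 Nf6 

  a b c d e f g h
  ─────────────────
8│♜ · ♝ ♛ ♚ ♝ · ♜│8
7│♟ ♟ ♟ ♟ ♟ ♟ ♟ ♟│7
6│· · ♞ · · ♞ · ·│6
5│· · · · · · · ·│5
4│· · · · · · · ♙│4
3│♙ · · · · · · ·│3
2│· ♙ ♙ ♙ ♙ ♙ ♙ ·│2
1│♖ ♘ ♗ ♕ ♔ ♗ ♘ ♖│1
  ─────────────────
  a b c d e f g h

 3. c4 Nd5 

  a b c d e f g h
  ─────────────────
8│♜ · ♝ ♛ ♚ ♝ · ♜│8
7│♟ ♟ ♟ ♟ ♟ ♟ ♟ ♟│7
6│· · ♞ · · · · ·│6
5│· · · ♞ · · · ·│5
4│· · ♙ · · · · ♙│4
3│♙ · · · · · · ·│3
2│· ♙ · ♙ ♙ ♙ ♙ ·│2
1│♖ ♘ ♗ ♕ ♔ ♗ ♘ ♖│1
  ─────────────────
  a b c d e f g h



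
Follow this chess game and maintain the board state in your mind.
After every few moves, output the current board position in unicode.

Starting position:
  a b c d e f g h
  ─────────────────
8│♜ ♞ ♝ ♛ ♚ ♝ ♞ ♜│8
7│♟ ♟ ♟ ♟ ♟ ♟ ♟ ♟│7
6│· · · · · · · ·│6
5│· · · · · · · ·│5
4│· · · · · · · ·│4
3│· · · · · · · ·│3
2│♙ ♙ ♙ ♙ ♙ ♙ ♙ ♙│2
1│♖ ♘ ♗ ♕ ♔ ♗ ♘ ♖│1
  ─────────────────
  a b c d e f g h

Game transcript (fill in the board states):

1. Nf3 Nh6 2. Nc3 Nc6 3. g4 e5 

  a b c d e f g h
  ─────────────────
8│♜ · ♝ ♛ ♚ ♝ · ♜│8
7│♟ ♟ ♟ ♟ · ♟ ♟ ♟│7
6│· · ♞ · · · · ♞│6
5│· · · · ♟ · · ·│5
4│· · · · · · ♙ ·│4
3│· · ♘ · · ♘ · ·│3
2│♙ ♙ ♙ ♙ ♙ ♙ · ♙│2
1│♖ · ♗ ♕ ♔ ♗ · ♖│1
  ─────────────────
  a b c d e f g h

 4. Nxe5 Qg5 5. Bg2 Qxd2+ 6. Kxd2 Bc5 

  a b c d e f g h
  ─────────────────
8│♜ · ♝ · ♚ · · ♜│8
7│♟ ♟ ♟ ♟ · ♟ ♟ ♟│7
6│· · ♞ · · · · ♞│6
5│· · ♝ · ♘ · · ·│5
4│· · · · · · ♙ ·│4
3│· · ♘ · · · · ·│3
2│♙ ♙ ♙ ♔ ♙ ♙ ♗ ♙│2
1│♖ · ♗ ♕ · · · ♖│1
  ─────────────────
  a b c d e f g h

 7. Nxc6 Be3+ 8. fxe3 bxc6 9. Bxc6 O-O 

  a b c d e f g h
  ─────────────────
8│♜ · ♝ · · ♜ ♚ ·│8
7│♟ · ♟ ♟ · ♟ ♟ ♟│7
6│· · ♗ · · · · ♞│6
5│· · · · · · · ·│5
4│· · · · · · ♙ ·│4
3│· · ♘ · ♙ · · ·│3
2│♙ ♙ ♙ ♔ ♙ · · ♙│2
1│♖ · ♗ ♕ · · · ♖│1
  ─────────────────
  a b c d e f g h

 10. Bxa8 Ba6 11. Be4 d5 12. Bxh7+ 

  a b c d e f g h
  ─────────────────
8│· · · · · ♜ ♚ ·│8
7│♟ · ♟ · · ♟ ♟ ♗│7
6│♝ · · · · · · ♞│6
5│· · · ♟ · · · ·│5
4│· · · · · · ♙ ·│4
3│· · ♘ · ♙ · · ·│3
2│♙ ♙ ♙ ♔ ♙ · · ♙│2
1│♖ · ♗ ♕ · · · ♖│1
  ─────────────────
  a b c d e f g h


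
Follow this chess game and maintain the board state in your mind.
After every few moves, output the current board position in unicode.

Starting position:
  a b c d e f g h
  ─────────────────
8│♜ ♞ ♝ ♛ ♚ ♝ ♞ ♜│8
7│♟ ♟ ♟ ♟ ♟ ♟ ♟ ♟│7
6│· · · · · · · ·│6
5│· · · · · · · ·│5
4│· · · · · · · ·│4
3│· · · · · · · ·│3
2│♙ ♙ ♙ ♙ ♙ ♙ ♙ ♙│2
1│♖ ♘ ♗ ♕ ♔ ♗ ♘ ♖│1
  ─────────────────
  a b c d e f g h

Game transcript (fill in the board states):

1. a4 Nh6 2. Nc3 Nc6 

  a b c d e f g h
  ─────────────────
8│♜ · ♝ ♛ ♚ ♝ · ♜│8
7│♟ ♟ ♟ ♟ ♟ ♟ ♟ ♟│7
6│· · ♞ · · · · ♞│6
5│· · · · · · · ·│5
4│♙ · · · · · · ·│4
3│· · ♘ · · · · ·│3
2│· ♙ ♙ ♙ ♙ ♙ ♙ ♙│2
1│♖ · ♗ ♕ ♔ ♗ ♘ ♖│1
  ─────────────────
  a b c d e f g h

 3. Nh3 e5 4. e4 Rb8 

  a b c d e f g h
  ─────────────────
8│· ♜ ♝ ♛ ♚ ♝ · ♜│8
7│♟ ♟ ♟ ♟ · ♟ ♟ ♟│7
6│· · ♞ · · · · ♞│6
5│· · · · ♟ · · ·│5
4│♙ · · · ♙ · · ·│4
3│· · ♘ · · · · ♘│3
2│· ♙ ♙ ♙ · ♙ ♙ ♙│2
1│♖ · ♗ ♕ ♔ ♗ · ♖│1
  ─────────────────
  a b c d e f g h

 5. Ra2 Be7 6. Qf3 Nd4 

  a b c d e f g h
  ─────────────────
8│· ♜ ♝ ♛ ♚ · · ♜│8
7│♟ ♟ ♟ ♟ ♝ ♟ ♟ ♟│7
6│· · · · · · · ♞│6
5│· · · · ♟ · · ·│5
4│♙ · · ♞ ♙ · · ·│4
3│· · ♘ · · ♕ · ♘│3
2│♖ ♙ ♙ ♙ · ♙ ♙ ♙│2
1│· · ♗ · ♔ ♗ · ♖│1
  ─────────────────
  a b c d e f g h

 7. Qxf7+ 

  a b c d e f g h
  ─────────────────
8│· ♜ ♝ ♛ ♚ · · ♜│8
7│♟ ♟ ♟ ♟ ♝ ♕ ♟ ♟│7
6│· · · · · · · ♞│6
5│· · · · ♟ · · ·│5
4│♙ · · ♞ ♙ · · ·│4
3│· · ♘ · · · · ♘│3
2│♖ ♙ ♙ ♙ · ♙ ♙ ♙│2
1│· · ♗ · ♔ ♗ · ♖│1
  ─────────────────
  a b c d e f g h


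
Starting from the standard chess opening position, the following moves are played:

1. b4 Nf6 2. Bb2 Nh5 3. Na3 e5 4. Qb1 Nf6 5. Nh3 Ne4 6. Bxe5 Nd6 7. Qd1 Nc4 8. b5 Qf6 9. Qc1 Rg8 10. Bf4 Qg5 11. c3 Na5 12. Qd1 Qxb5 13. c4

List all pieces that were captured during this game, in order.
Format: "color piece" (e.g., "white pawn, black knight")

Tracking captures:
  Bxe5: captured black pawn
  Qxb5: captured white pawn

black pawn, white pawn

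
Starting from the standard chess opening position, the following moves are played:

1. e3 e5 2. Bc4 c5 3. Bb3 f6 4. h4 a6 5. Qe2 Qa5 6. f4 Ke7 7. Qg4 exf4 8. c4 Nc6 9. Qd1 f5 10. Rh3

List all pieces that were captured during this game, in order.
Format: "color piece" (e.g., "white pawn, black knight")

Tracking captures:
  exf4: captured white pawn

white pawn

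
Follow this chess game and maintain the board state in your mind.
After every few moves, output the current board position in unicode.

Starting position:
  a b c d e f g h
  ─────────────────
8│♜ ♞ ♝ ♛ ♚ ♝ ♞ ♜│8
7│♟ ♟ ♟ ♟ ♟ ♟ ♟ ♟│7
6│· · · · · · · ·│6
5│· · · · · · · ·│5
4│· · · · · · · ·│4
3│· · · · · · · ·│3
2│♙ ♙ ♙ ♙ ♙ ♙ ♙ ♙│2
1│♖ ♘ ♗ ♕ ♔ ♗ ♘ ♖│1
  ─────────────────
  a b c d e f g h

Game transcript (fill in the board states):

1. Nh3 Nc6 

  a b c d e f g h
  ─────────────────
8│♜ · ♝ ♛ ♚ ♝ ♞ ♜│8
7│♟ ♟ ♟ ♟ ♟ ♟ ♟ ♟│7
6│· · ♞ · · · · ·│6
5│· · · · · · · ·│5
4│· · · · · · · ·│4
3│· · · · · · · ♘│3
2│♙ ♙ ♙ ♙ ♙ ♙ ♙ ♙│2
1│♖ ♘ ♗ ♕ ♔ ♗ · ♖│1
  ─────────────────
  a b c d e f g h

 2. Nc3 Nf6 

  a b c d e f g h
  ─────────────────
8│♜ · ♝ ♛ ♚ ♝ · ♜│8
7│♟ ♟ ♟ ♟ ♟ ♟ ♟ ♟│7
6│· · ♞ · · ♞ · ·│6
5│· · · · · · · ·│5
4│· · · · · · · ·│4
3│· · ♘ · · · · ♘│3
2│♙ ♙ ♙ ♙ ♙ ♙ ♙ ♙│2
1│♖ · ♗ ♕ ♔ ♗ · ♖│1
  ─────────────────
  a b c d e f g h

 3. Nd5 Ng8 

  a b c d e f g h
  ─────────────────
8│♜ · ♝ ♛ ♚ ♝ ♞ ♜│8
7│♟ ♟ ♟ ♟ ♟ ♟ ♟ ♟│7
6│· · ♞ · · · · ·│6
5│· · · ♘ · · · ·│5
4│· · · · · · · ·│4
3│· · · · · · · ♘│3
2│♙ ♙ ♙ ♙ ♙ ♙ ♙ ♙│2
1│♖ · ♗ ♕ ♔ ♗ · ♖│1
  ─────────────────
  a b c d e f g h

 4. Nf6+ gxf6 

  a b c d e f g h
  ─────────────────
8│♜ · ♝ ♛ ♚ ♝ ♞ ♜│8
7│♟ ♟ ♟ ♟ ♟ ♟ · ♟│7
6│· · ♞ · · ♟ · ·│6
5│· · · · · · · ·│5
4│· · · · · · · ·│4
3│· · · · · · · ♘│3
2│♙ ♙ ♙ ♙ ♙ ♙ ♙ ♙│2
1│♖ · ♗ ♕ ♔ ♗ · ♖│1
  ─────────────────
  a b c d e f g h



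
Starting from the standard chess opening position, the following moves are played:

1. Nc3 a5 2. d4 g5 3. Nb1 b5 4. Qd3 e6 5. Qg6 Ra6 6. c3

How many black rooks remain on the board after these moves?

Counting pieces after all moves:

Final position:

  a b c d e f g h
  ─────────────────
8│· ♞ ♝ ♛ ♚ ♝ ♞ ♜│8
7│· · ♟ ♟ · ♟ · ♟│7
6│♜ · · · ♟ · ♕ ·│6
5│♟ ♟ · · · · ♟ ·│5
4│· · · ♙ · · · ·│4
3│· · ♙ · · · · ·│3
2│♙ ♙ · · ♙ ♙ ♙ ♙│2
1│♖ ♘ ♗ · ♔ ♗ ♘ ♖│1
  ─────────────────
  a b c d e f g h


2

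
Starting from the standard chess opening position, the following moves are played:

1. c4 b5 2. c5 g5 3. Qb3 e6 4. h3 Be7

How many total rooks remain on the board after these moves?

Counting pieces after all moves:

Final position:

  a b c d e f g h
  ─────────────────
8│♜ ♞ ♝ ♛ ♚ · ♞ ♜│8
7│♟ · ♟ ♟ ♝ ♟ · ♟│7
6│· · · · ♟ · · ·│6
5│· ♟ ♙ · · · ♟ ·│5
4│· · · · · · · ·│4
3│· ♕ · · · · · ♙│3
2│♙ ♙ · ♙ ♙ ♙ ♙ ·│2
1│♖ ♘ ♗ · ♔ ♗ ♘ ♖│1
  ─────────────────
  a b c d e f g h


4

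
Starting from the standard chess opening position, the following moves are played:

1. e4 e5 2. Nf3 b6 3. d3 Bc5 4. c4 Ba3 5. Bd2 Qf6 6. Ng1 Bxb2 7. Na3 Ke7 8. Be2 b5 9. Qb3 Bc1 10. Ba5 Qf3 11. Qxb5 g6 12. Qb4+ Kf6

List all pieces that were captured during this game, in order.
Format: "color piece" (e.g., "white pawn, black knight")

Tracking captures:
  Bxb2: captured white pawn
  Qxb5: captured black pawn

white pawn, black pawn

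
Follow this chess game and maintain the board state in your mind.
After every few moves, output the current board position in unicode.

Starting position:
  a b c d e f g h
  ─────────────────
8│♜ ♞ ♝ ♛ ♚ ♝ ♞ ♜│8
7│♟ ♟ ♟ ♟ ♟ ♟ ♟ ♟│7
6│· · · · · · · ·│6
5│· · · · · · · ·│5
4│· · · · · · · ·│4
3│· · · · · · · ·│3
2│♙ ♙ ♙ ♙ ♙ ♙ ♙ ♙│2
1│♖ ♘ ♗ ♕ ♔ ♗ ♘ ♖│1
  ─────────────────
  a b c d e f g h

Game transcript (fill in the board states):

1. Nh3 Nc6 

  a b c d e f g h
  ─────────────────
8│♜ · ♝ ♛ ♚ ♝ ♞ ♜│8
7│♟ ♟ ♟ ♟ ♟ ♟ ♟ ♟│7
6│· · ♞ · · · · ·│6
5│· · · · · · · ·│5
4│· · · · · · · ·│4
3│· · · · · · · ♘│3
2│♙ ♙ ♙ ♙ ♙ ♙ ♙ ♙│2
1│♖ ♘ ♗ ♕ ♔ ♗ · ♖│1
  ─────────────────
  a b c d e f g h

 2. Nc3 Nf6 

  a b c d e f g h
  ─────────────────
8│♜ · ♝ ♛ ♚ ♝ · ♜│8
7│♟ ♟ ♟ ♟ ♟ ♟ ♟ ♟│7
6│· · ♞ · · ♞ · ·│6
5│· · · · · · · ·│5
4│· · · · · · · ·│4
3│· · ♘ · · · · ♘│3
2│♙ ♙ ♙ ♙ ♙ ♙ ♙ ♙│2
1│♖ · ♗ ♕ ♔ ♗ · ♖│1
  ─────────────────
  a b c d e f g h

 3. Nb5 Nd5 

  a b c d e f g h
  ─────────────────
8│♜ · ♝ ♛ ♚ ♝ · ♜│8
7│♟ ♟ ♟ ♟ ♟ ♟ ♟ ♟│7
6│· · ♞ · · · · ·│6
5│· ♘ · ♞ · · · ·│5
4│· · · · · · · ·│4
3│· · · · · · · ♘│3
2│♙ ♙ ♙ ♙ ♙ ♙ ♙ ♙│2
1│♖ · ♗ ♕ ♔ ♗ · ♖│1
  ─────────────────
  a b c d e f g h

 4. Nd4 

  a b c d e f g h
  ─────────────────
8│♜ · ♝ ♛ ♚ ♝ · ♜│8
7│♟ ♟ ♟ ♟ ♟ ♟ ♟ ♟│7
6│· · ♞ · · · · ·│6
5│· · · ♞ · · · ·│5
4│· · · ♘ · · · ·│4
3│· · · · · · · ♘│3
2│♙ ♙ ♙ ♙ ♙ ♙ ♙ ♙│2
1│♖ · ♗ ♕ ♔ ♗ · ♖│1
  ─────────────────
  a b c d e f g h


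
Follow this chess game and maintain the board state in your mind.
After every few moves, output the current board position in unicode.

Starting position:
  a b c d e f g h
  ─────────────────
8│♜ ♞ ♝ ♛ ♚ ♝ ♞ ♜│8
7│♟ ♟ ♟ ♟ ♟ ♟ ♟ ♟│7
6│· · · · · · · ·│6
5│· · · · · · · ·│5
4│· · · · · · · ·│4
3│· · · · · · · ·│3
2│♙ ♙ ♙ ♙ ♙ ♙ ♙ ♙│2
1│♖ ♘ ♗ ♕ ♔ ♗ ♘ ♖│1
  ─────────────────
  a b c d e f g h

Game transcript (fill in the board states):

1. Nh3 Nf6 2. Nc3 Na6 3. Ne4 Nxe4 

  a b c d e f g h
  ─────────────────
8│♜ · ♝ ♛ ♚ ♝ · ♜│8
7│♟ ♟ ♟ ♟ ♟ ♟ ♟ ♟│7
6│♞ · · · · · · ·│6
5│· · · · · · · ·│5
4│· · · · ♞ · · ·│4
3│· · · · · · · ♘│3
2│♙ ♙ ♙ ♙ ♙ ♙ ♙ ♙│2
1│♖ · ♗ ♕ ♔ ♗ · ♖│1
  ─────────────────
  a b c d e f g h

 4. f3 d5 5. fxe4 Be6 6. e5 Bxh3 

  a b c d e f g h
  ─────────────────
8│♜ · · ♛ ♚ ♝ · ♜│8
7│♟ ♟ ♟ · ♟ ♟ ♟ ♟│7
6│♞ · · · · · · ·│6
5│· · · ♟ ♙ · · ·│5
4│· · · · · · · ·│4
3│· · · · · · · ♝│3
2│♙ ♙ ♙ ♙ ♙ · ♙ ♙│2
1│♖ · ♗ ♕ ♔ ♗ · ♖│1
  ─────────────────
  a b c d e f g h

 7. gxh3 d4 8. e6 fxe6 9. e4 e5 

  a b c d e f g h
  ─────────────────
8│♜ · · ♛ ♚ ♝ · ♜│8
7│♟ ♟ ♟ · ♟ · ♟ ♟│7
6│♞ · · · · · · ·│6
5│· · · · ♟ · · ·│5
4│· · · ♟ ♙ · · ·│4
3│· · · · · · · ♙│3
2│♙ ♙ ♙ ♙ · · · ♙│2
1│♖ · ♗ ♕ ♔ ♗ · ♖│1
  ─────────────────
  a b c d e f g h

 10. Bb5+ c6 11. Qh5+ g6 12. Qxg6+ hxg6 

  a b c d e f g h
  ─────────────────
8│♜ · · ♛ ♚ ♝ · ♜│8
7│♟ ♟ · · ♟ · · ·│7
6│♞ · ♟ · · · ♟ ·│6
5│· ♗ · · ♟ · · ·│5
4│· · · ♟ ♙ · · ·│4
3│· · · · · · · ♙│3
2│♙ ♙ ♙ ♙ · · · ♙│2
1│♖ · ♗ · ♔ · · ♖│1
  ─────────────────
  a b c d e f g h



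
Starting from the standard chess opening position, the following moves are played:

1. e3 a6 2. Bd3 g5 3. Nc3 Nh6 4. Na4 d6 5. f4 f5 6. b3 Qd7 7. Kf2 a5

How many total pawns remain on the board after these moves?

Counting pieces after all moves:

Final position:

  a b c d e f g h
  ─────────────────
8│♜ ♞ ♝ · ♚ ♝ · ♜│8
7│· ♟ ♟ ♛ ♟ · · ♟│7
6│· · · ♟ · · · ♞│6
5│♟ · · · · ♟ ♟ ·│5
4│♘ · · · · ♙ · ·│4
3│· ♙ · ♗ ♙ · · ·│3
2│♙ · ♙ ♙ · ♔ ♙ ♙│2
1│♖ · ♗ ♕ · · ♘ ♖│1
  ─────────────────
  a b c d e f g h


16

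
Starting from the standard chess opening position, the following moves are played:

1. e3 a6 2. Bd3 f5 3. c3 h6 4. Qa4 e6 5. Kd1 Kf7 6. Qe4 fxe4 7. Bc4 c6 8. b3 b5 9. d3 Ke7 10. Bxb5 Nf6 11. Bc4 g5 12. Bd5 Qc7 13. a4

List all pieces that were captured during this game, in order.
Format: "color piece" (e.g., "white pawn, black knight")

Tracking captures:
  fxe4: captured white queen
  Bxb5: captured black pawn

white queen, black pawn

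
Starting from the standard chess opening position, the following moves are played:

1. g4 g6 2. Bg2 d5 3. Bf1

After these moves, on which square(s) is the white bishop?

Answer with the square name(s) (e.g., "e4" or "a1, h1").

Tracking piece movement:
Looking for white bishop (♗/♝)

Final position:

  a b c d e f g h
  ─────────────────
8│♜ ♞ ♝ ♛ ♚ ♝ ♞ ♜│8
7│♟ ♟ ♟ · ♟ ♟ · ♟│7
6│· · · · · · ♟ ·│6
5│· · · ♟ · · · ·│5
4│· · · · · · ♙ ·│4
3│· · · · · · · ·│3
2│♙ ♙ ♙ ♙ ♙ ♙ · ♙│2
1│♖ ♘ ♗ ♕ ♔ ♗ ♘ ♖│1
  ─────────────────
  a b c d e f g h


c1, f1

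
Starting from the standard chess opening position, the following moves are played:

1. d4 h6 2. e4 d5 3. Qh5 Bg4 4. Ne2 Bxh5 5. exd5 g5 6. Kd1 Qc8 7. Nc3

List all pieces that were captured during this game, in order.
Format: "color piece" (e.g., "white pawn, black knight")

Tracking captures:
  Bxh5: captured white queen
  exd5: captured black pawn

white queen, black pawn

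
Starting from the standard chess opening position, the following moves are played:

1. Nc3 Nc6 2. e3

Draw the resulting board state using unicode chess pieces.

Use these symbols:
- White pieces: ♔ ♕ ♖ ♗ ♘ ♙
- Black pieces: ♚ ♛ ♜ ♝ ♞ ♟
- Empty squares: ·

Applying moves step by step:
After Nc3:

♜ ♞ ♝ ♛ ♚ ♝ ♞ ♜
♟ ♟ ♟ ♟ ♟ ♟ ♟ ♟
· · · · · · · ·
· · · · · · · ·
· · · · · · · ·
· · ♘ · · · · ·
♙ ♙ ♙ ♙ ♙ ♙ ♙ ♙
♖ · ♗ ♕ ♔ ♗ ♘ ♖


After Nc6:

♜ · ♝ ♛ ♚ ♝ ♞ ♜
♟ ♟ ♟ ♟ ♟ ♟ ♟ ♟
· · ♞ · · · · ·
· · · · · · · ·
· · · · · · · ·
· · ♘ · · · · ·
♙ ♙ ♙ ♙ ♙ ♙ ♙ ♙
♖ · ♗ ♕ ♔ ♗ ♘ ♖


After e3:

♜ · ♝ ♛ ♚ ♝ ♞ ♜
♟ ♟ ♟ ♟ ♟ ♟ ♟ ♟
· · ♞ · · · · ·
· · · · · · · ·
· · · · · · · ·
· · ♘ · ♙ · · ·
♙ ♙ ♙ ♙ · ♙ ♙ ♙
♖ · ♗ ♕ ♔ ♗ ♘ ♖



  a b c d e f g h
  ─────────────────
8│♜ · ♝ ♛ ♚ ♝ ♞ ♜│8
7│♟ ♟ ♟ ♟ ♟ ♟ ♟ ♟│7
6│· · ♞ · · · · ·│6
5│· · · · · · · ·│5
4│· · · · · · · ·│4
3│· · ♘ · ♙ · · ·│3
2│♙ ♙ ♙ ♙ · ♙ ♙ ♙│2
1│♖ · ♗ ♕ ♔ ♗ ♘ ♖│1
  ─────────────────
  a b c d e f g h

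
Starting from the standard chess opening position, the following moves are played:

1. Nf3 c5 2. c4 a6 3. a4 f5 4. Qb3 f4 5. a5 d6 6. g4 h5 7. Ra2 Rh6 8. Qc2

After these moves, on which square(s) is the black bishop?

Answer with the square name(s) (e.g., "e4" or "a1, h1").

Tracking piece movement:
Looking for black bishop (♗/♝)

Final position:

  a b c d e f g h
  ─────────────────
8│♜ ♞ ♝ ♛ ♚ ♝ ♞ ·│8
7│· ♟ · · ♟ · ♟ ·│7
6│♟ · · ♟ · · · ♜│6
5│♙ · ♟ · · · · ♟│5
4│· · ♙ · · ♟ ♙ ·│4
3│· · · · · ♘ · ·│3
2│♖ ♙ ♕ ♙ ♙ ♙ · ♙│2
1│· ♘ ♗ · ♔ ♗ · ♖│1
  ─────────────────
  a b c d e f g h


c8, f8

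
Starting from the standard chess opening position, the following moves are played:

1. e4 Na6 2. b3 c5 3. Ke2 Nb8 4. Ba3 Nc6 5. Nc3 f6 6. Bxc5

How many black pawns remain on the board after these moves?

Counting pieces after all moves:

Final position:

  a b c d e f g h
  ─────────────────
8│♜ · ♝ ♛ ♚ ♝ ♞ ♜│8
7│♟ ♟ · ♟ ♟ · ♟ ♟│7
6│· · ♞ · · ♟ · ·│6
5│· · ♗ · · · · ·│5
4│· · · · ♙ · · ·│4
3│· ♙ ♘ · · · · ·│3
2│♙ · ♙ ♙ ♔ ♙ ♙ ♙│2
1│♖ · · ♕ · ♗ ♘ ♖│1
  ─────────────────
  a b c d e f g h


7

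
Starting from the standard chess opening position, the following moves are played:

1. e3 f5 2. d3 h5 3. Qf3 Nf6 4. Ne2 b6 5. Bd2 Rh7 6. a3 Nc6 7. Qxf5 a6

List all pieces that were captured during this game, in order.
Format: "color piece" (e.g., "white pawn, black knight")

Tracking captures:
  Qxf5: captured black pawn

black pawn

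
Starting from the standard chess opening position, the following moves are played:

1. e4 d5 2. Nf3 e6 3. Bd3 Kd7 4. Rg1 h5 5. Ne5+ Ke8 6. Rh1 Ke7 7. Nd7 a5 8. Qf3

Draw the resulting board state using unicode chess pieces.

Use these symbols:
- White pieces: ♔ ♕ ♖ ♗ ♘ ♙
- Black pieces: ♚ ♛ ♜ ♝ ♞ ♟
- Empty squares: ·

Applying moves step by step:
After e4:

♜ ♞ ♝ ♛ ♚ ♝ ♞ ♜
♟ ♟ ♟ ♟ ♟ ♟ ♟ ♟
· · · · · · · ·
· · · · · · · ·
· · · · ♙ · · ·
· · · · · · · ·
♙ ♙ ♙ ♙ · ♙ ♙ ♙
♖ ♘ ♗ ♕ ♔ ♗ ♘ ♖


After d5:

♜ ♞ ♝ ♛ ♚ ♝ ♞ ♜
♟ ♟ ♟ · ♟ ♟ ♟ ♟
· · · · · · · ·
· · · ♟ · · · ·
· · · · ♙ · · ·
· · · · · · · ·
♙ ♙ ♙ ♙ · ♙ ♙ ♙
♖ ♘ ♗ ♕ ♔ ♗ ♘ ♖


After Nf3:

♜ ♞ ♝ ♛ ♚ ♝ ♞ ♜
♟ ♟ ♟ · ♟ ♟ ♟ ♟
· · · · · · · ·
· · · ♟ · · · ·
· · · · ♙ · · ·
· · · · · ♘ · ·
♙ ♙ ♙ ♙ · ♙ ♙ ♙
♖ ♘ ♗ ♕ ♔ ♗ · ♖


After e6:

♜ ♞ ♝ ♛ ♚ ♝ ♞ ♜
♟ ♟ ♟ · · ♟ ♟ ♟
· · · · ♟ · · ·
· · · ♟ · · · ·
· · · · ♙ · · ·
· · · · · ♘ · ·
♙ ♙ ♙ ♙ · ♙ ♙ ♙
♖ ♘ ♗ ♕ ♔ ♗ · ♖


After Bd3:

♜ ♞ ♝ ♛ ♚ ♝ ♞ ♜
♟ ♟ ♟ · · ♟ ♟ ♟
· · · · ♟ · · ·
· · · ♟ · · · ·
· · · · ♙ · · ·
· · · ♗ · ♘ · ·
♙ ♙ ♙ ♙ · ♙ ♙ ♙
♖ ♘ ♗ ♕ ♔ · · ♖


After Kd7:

♜ ♞ ♝ ♛ · ♝ ♞ ♜
♟ ♟ ♟ ♚ · ♟ ♟ ♟
· · · · ♟ · · ·
· · · ♟ · · · ·
· · · · ♙ · · ·
· · · ♗ · ♘ · ·
♙ ♙ ♙ ♙ · ♙ ♙ ♙
♖ ♘ ♗ ♕ ♔ · · ♖


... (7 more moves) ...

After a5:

♜ ♞ ♝ ♛ · ♝ ♞ ♜
· ♟ ♟ ♘ ♚ ♟ ♟ ·
· · · · ♟ · · ·
♟ · · ♟ · · · ♟
· · · · ♙ · · ·
· · · ♗ · · · ·
♙ ♙ ♙ ♙ · ♙ ♙ ♙
♖ ♘ ♗ ♕ ♔ · · ♖


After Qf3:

♜ ♞ ♝ ♛ · ♝ ♞ ♜
· ♟ ♟ ♘ ♚ ♟ ♟ ·
· · · · ♟ · · ·
♟ · · ♟ · · · ♟
· · · · ♙ · · ·
· · · ♗ · ♕ · ·
♙ ♙ ♙ ♙ · ♙ ♙ ♙
♖ ♘ ♗ · ♔ · · ♖



  a b c d e f g h
  ─────────────────
8│♜ ♞ ♝ ♛ · ♝ ♞ ♜│8
7│· ♟ ♟ ♘ ♚ ♟ ♟ ·│7
6│· · · · ♟ · · ·│6
5│♟ · · ♟ · · · ♟│5
4│· · · · ♙ · · ·│4
3│· · · ♗ · ♕ · ·│3
2│♙ ♙ ♙ ♙ · ♙ ♙ ♙│2
1│♖ ♘ ♗ · ♔ · · ♖│1
  ─────────────────
  a b c d e f g h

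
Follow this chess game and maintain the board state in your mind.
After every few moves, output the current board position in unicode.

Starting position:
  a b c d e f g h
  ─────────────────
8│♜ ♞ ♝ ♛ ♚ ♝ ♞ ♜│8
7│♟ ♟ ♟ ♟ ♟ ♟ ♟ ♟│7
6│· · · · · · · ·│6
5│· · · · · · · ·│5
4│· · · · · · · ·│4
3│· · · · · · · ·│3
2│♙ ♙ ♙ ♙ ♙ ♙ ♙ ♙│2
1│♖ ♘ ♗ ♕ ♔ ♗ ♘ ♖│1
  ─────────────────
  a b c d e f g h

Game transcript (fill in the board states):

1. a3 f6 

  a b c d e f g h
  ─────────────────
8│♜ ♞ ♝ ♛ ♚ ♝ ♞ ♜│8
7│♟ ♟ ♟ ♟ ♟ · ♟ ♟│7
6│· · · · · ♟ · ·│6
5│· · · · · · · ·│5
4│· · · · · · · ·│4
3│♙ · · · · · · ·│3
2│· ♙ ♙ ♙ ♙ ♙ ♙ ♙│2
1│♖ ♘ ♗ ♕ ♔ ♗ ♘ ♖│1
  ─────────────────
  a b c d e f g h

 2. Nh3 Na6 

  a b c d e f g h
  ─────────────────
8│♜ · ♝ ♛ ♚ ♝ ♞ ♜│8
7│♟ ♟ ♟ ♟ ♟ · ♟ ♟│7
6│♞ · · · · ♟ · ·│6
5│· · · · · · · ·│5
4│· · · · · · · ·│4
3│♙ · · · · · · ♘│3
2│· ♙ ♙ ♙ ♙ ♙ ♙ ♙│2
1│♖ ♘ ♗ ♕ ♔ ♗ · ♖│1
  ─────────────────
  a b c d e f g h

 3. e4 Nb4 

  a b c d e f g h
  ─────────────────
8│♜ · ♝ ♛ ♚ ♝ ♞ ♜│8
7│♟ ♟ ♟ ♟ ♟ · ♟ ♟│7
6│· · · · · ♟ · ·│6
5│· · · · · · · ·│5
4│· ♞ · · ♙ · · ·│4
3│♙ · · · · · · ♘│3
2│· ♙ ♙ ♙ · ♙ ♙ ♙│2
1│♖ ♘ ♗ ♕ ♔ ♗ · ♖│1
  ─────────────────
  a b c d e f g h

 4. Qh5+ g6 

  a b c d e f g h
  ─────────────────
8│♜ · ♝ ♛ ♚ ♝ ♞ ♜│8
7│♟ ♟ ♟ ♟ ♟ · · ♟│7
6│· · · · · ♟ ♟ ·│6
5│· · · · · · · ♕│5
4│· ♞ · · ♙ · · ·│4
3│♙ · · · · · · ♘│3
2│· ♙ ♙ ♙ · ♙ ♙ ♙│2
1│♖ ♘ ♗ · ♔ ♗ · ♖│1
  ─────────────────
  a b c d e f g h

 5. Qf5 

  a b c d e f g h
  ─────────────────
8│♜ · ♝ ♛ ♚ ♝ ♞ ♜│8
7│♟ ♟ ♟ ♟ ♟ · · ♟│7
6│· · · · · ♟ ♟ ·│6
5│· · · · · ♕ · ·│5
4│· ♞ · · ♙ · · ·│4
3│♙ · · · · · · ♘│3
2│· ♙ ♙ ♙ · ♙ ♙ ♙│2
1│♖ ♘ ♗ · ♔ ♗ · ♖│1
  ─────────────────
  a b c d e f g h


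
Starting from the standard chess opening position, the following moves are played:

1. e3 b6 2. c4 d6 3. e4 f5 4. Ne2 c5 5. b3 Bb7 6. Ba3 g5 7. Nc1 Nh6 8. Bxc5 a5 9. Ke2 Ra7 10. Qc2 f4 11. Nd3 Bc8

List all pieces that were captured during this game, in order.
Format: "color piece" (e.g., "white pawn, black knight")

Tracking captures:
  Bxc5: captured black pawn

black pawn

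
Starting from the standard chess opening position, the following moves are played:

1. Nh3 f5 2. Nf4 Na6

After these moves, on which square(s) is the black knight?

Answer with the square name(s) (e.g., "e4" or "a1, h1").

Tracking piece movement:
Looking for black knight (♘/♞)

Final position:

  a b c d e f g h
  ─────────────────
8│♜ · ♝ ♛ ♚ ♝ ♞ ♜│8
7│♟ ♟ ♟ ♟ ♟ · ♟ ♟│7
6│♞ · · · · · · ·│6
5│· · · · · ♟ · ·│5
4│· · · · · ♘ · ·│4
3│· · · · · · · ·│3
2│♙ ♙ ♙ ♙ ♙ ♙ ♙ ♙│2
1│♖ ♘ ♗ ♕ ♔ ♗ · ♖│1
  ─────────────────
  a b c d e f g h


a6, g8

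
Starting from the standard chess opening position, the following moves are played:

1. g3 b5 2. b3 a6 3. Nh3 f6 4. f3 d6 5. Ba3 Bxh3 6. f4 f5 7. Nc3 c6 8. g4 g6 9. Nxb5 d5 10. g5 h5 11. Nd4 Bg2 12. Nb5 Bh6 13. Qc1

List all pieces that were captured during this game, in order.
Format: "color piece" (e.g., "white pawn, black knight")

Tracking captures:
  Bxh3: captured white knight
  Nxb5: captured black pawn

white knight, black pawn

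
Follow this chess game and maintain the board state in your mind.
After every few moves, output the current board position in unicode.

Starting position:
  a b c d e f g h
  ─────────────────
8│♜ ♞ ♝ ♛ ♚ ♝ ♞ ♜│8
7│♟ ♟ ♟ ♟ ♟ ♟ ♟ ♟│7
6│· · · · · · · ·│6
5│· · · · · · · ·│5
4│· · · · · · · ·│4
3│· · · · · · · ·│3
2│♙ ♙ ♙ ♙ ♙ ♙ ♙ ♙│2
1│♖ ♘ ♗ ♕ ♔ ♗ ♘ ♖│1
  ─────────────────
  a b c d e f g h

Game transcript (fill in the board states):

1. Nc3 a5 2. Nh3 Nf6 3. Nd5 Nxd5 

  a b c d e f g h
  ─────────────────
8│♜ ♞ ♝ ♛ ♚ ♝ · ♜│8
7│· ♟ ♟ ♟ ♟ ♟ ♟ ♟│7
6│· · · · · · · ·│6
5│♟ · · ♞ · · · ·│5
4│· · · · · · · ·│4
3│· · · · · · · ♘│3
2│♙ ♙ ♙ ♙ ♙ ♙ ♙ ♙│2
1│♖ · ♗ ♕ ♔ ♗ · ♖│1
  ─────────────────
  a b c d e f g h

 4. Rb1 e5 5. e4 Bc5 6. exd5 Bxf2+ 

  a b c d e f g h
  ─────────────────
8│♜ ♞ ♝ ♛ ♚ · · ♜│8
7│· ♟ ♟ ♟ · ♟ ♟ ♟│7
6│· · · · · · · ·│6
5│♟ · · ♙ ♟ · · ·│5
4│· · · · · · · ·│4
3│· · · · · · · ♘│3
2│♙ ♙ ♙ ♙ · ♝ ♙ ♙│2
1│· ♖ ♗ ♕ ♔ ♗ · ♖│1
  ─────────────────
  a b c d e f g h

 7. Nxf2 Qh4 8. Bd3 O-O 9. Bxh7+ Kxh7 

  a b c d e f g h
  ─────────────────
8│♜ ♞ ♝ · · ♜ · ·│8
7│· ♟ ♟ ♟ · ♟ ♟ ♚│7
6│· · · · · · · ·│6
5│♟ · · ♙ ♟ · · ·│5
4│· · · · · · · ♛│4
3│· · · · · · · ·│3
2│♙ ♙ ♙ ♙ · ♘ ♙ ♙│2
1│· ♖ ♗ ♕ ♔ · · ♖│1
  ─────────────────
  a b c d e f g h

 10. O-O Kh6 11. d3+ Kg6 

  a b c d e f g h
  ─────────────────
8│♜ ♞ ♝ · · ♜ · ·│8
7│· ♟ ♟ ♟ · ♟ ♟ ·│7
6│· · · · · · ♚ ·│6
5│♟ · · ♙ ♟ · · ·│5
4│· · · · · · · ♛│4
3│· · · ♙ · · · ·│3
2│♙ ♙ ♙ · · ♘ ♙ ♙│2
1│· ♖ ♗ ♕ · ♖ ♔ ·│1
  ─────────────────
  a b c d e f g h


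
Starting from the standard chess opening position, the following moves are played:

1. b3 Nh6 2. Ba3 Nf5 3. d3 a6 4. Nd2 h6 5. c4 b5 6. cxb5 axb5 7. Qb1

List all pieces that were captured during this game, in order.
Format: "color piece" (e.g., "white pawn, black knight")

Tracking captures:
  cxb5: captured black pawn
  axb5: captured white pawn

black pawn, white pawn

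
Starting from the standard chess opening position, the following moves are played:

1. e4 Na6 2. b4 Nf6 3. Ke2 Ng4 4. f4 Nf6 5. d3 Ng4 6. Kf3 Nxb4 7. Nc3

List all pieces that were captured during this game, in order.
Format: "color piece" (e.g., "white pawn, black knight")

Tracking captures:
  Nxb4: captured white pawn

white pawn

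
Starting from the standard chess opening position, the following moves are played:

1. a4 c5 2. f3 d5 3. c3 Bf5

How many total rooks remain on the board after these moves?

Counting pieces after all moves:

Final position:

  a b c d e f g h
  ─────────────────
8│♜ ♞ · ♛ ♚ ♝ ♞ ♜│8
7│♟ ♟ · · ♟ ♟ ♟ ♟│7
6│· · · · · · · ·│6
5│· · ♟ ♟ · ♝ · ·│5
4│♙ · · · · · · ·│4
3│· · ♙ · · ♙ · ·│3
2│· ♙ · ♙ ♙ · ♙ ♙│2
1│♖ ♘ ♗ ♕ ♔ ♗ ♘ ♖│1
  ─────────────────
  a b c d e f g h


4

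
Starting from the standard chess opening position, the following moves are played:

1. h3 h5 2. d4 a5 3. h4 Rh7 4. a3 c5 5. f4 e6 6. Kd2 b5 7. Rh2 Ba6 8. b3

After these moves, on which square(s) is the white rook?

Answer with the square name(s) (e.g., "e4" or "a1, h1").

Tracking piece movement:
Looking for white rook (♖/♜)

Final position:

  a b c d e f g h
  ─────────────────
8│♜ ♞ · ♛ ♚ ♝ ♞ ·│8
7│· · · ♟ · ♟ ♟ ♜│7
6│♝ · · · ♟ · · ·│6
5│♟ ♟ ♟ · · · · ♟│5
4│· · · ♙ · ♙ · ♙│4
3│♙ ♙ · · · · · ·│3
2│· · ♙ ♔ ♙ · ♙ ♖│2
1│♖ ♘ ♗ ♕ · ♗ ♘ ·│1
  ─────────────────
  a b c d e f g h


a1, h2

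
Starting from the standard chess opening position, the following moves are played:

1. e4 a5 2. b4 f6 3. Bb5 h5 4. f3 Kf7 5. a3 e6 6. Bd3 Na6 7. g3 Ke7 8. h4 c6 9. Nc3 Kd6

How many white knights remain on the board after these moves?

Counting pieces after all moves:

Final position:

  a b c d e f g h
  ─────────────────
8│♜ · ♝ ♛ · ♝ ♞ ♜│8
7│· ♟ · ♟ · · ♟ ·│7
6│♞ · ♟ ♚ ♟ ♟ · ·│6
5│♟ · · · · · · ♟│5
4│· ♙ · · ♙ · · ♙│4
3│♙ · ♘ ♗ · ♙ ♙ ·│3
2│· · ♙ ♙ · · · ·│2
1│♖ · ♗ ♕ ♔ · ♘ ♖│1
  ─────────────────
  a b c d e f g h


2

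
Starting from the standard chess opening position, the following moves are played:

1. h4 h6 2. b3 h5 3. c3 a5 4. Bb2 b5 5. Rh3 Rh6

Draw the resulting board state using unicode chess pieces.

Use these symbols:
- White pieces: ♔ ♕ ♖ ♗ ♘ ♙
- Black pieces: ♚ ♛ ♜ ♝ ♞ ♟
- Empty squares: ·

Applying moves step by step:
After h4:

♜ ♞ ♝ ♛ ♚ ♝ ♞ ♜
♟ ♟ ♟ ♟ ♟ ♟ ♟ ♟
· · · · · · · ·
· · · · · · · ·
· · · · · · · ♙
· · · · · · · ·
♙ ♙ ♙ ♙ ♙ ♙ ♙ ·
♖ ♘ ♗ ♕ ♔ ♗ ♘ ♖


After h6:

♜ ♞ ♝ ♛ ♚ ♝ ♞ ♜
♟ ♟ ♟ ♟ ♟ ♟ ♟ ·
· · · · · · · ♟
· · · · · · · ·
· · · · · · · ♙
· · · · · · · ·
♙ ♙ ♙ ♙ ♙ ♙ ♙ ·
♖ ♘ ♗ ♕ ♔ ♗ ♘ ♖


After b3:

♜ ♞ ♝ ♛ ♚ ♝ ♞ ♜
♟ ♟ ♟ ♟ ♟ ♟ ♟ ·
· · · · · · · ♟
· · · · · · · ·
· · · · · · · ♙
· ♙ · · · · · ·
♙ · ♙ ♙ ♙ ♙ ♙ ·
♖ ♘ ♗ ♕ ♔ ♗ ♘ ♖


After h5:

♜ ♞ ♝ ♛ ♚ ♝ ♞ ♜
♟ ♟ ♟ ♟ ♟ ♟ ♟ ·
· · · · · · · ·
· · · · · · · ♟
· · · · · · · ♙
· ♙ · · · · · ·
♙ · ♙ ♙ ♙ ♙ ♙ ·
♖ ♘ ♗ ♕ ♔ ♗ ♘ ♖


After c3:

♜ ♞ ♝ ♛ ♚ ♝ ♞ ♜
♟ ♟ ♟ ♟ ♟ ♟ ♟ ·
· · · · · · · ·
· · · · · · · ♟
· · · · · · · ♙
· ♙ ♙ · · · · ·
♙ · · ♙ ♙ ♙ ♙ ·
♖ ♘ ♗ ♕ ♔ ♗ ♘ ♖


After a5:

♜ ♞ ♝ ♛ ♚ ♝ ♞ ♜
· ♟ ♟ ♟ ♟ ♟ ♟ ·
· · · · · · · ·
♟ · · · · · · ♟
· · · · · · · ♙
· ♙ ♙ · · · · ·
♙ · · ♙ ♙ ♙ ♙ ·
♖ ♘ ♗ ♕ ♔ ♗ ♘ ♖


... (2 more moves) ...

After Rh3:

♜ ♞ ♝ ♛ ♚ ♝ ♞ ♜
· · ♟ ♟ ♟ ♟ ♟ ·
· · · · · · · ·
♟ ♟ · · · · · ♟
· · · · · · · ♙
· ♙ ♙ · · · · ♖
♙ ♗ · ♙ ♙ ♙ ♙ ·
♖ ♘ · ♕ ♔ ♗ ♘ ·


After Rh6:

♜ ♞ ♝ ♛ ♚ ♝ ♞ ·
· · ♟ ♟ ♟ ♟ ♟ ·
· · · · · · · ♜
♟ ♟ · · · · · ♟
· · · · · · · ♙
· ♙ ♙ · · · · ♖
♙ ♗ · ♙ ♙ ♙ ♙ ·
♖ ♘ · ♕ ♔ ♗ ♘ ·



  a b c d e f g h
  ─────────────────
8│♜ ♞ ♝ ♛ ♚ ♝ ♞ ·│8
7│· · ♟ ♟ ♟ ♟ ♟ ·│7
6│· · · · · · · ♜│6
5│♟ ♟ · · · · · ♟│5
4│· · · · · · · ♙│4
3│· ♙ ♙ · · · · ♖│3
2│♙ ♗ · ♙ ♙ ♙ ♙ ·│2
1│♖ ♘ · ♕ ♔ ♗ ♘ ·│1
  ─────────────────
  a b c d e f g h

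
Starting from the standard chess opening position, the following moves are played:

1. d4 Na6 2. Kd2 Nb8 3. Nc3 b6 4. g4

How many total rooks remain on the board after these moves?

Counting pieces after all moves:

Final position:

  a b c d e f g h
  ─────────────────
8│♜ ♞ ♝ ♛ ♚ ♝ ♞ ♜│8
7│♟ · ♟ ♟ ♟ ♟ ♟ ♟│7
6│· ♟ · · · · · ·│6
5│· · · · · · · ·│5
4│· · · ♙ · · ♙ ·│4
3│· · ♘ · · · · ·│3
2│♙ ♙ ♙ ♔ ♙ ♙ · ♙│2
1│♖ · ♗ ♕ · ♗ ♘ ♖│1
  ─────────────────
  a b c d e f g h


4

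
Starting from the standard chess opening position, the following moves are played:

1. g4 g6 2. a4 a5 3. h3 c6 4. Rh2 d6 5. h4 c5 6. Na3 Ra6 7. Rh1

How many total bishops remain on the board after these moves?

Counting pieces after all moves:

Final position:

  a b c d e f g h
  ─────────────────
8│· ♞ ♝ ♛ ♚ ♝ ♞ ♜│8
7│· ♟ · · ♟ ♟ · ♟│7
6│♜ · · ♟ · · ♟ ·│6
5│♟ · ♟ · · · · ·│5
4│♙ · · · · · ♙ ♙│4
3│♘ · · · · · · ·│3
2│· ♙ ♙ ♙ ♙ ♙ · ·│2
1│♖ · ♗ ♕ ♔ ♗ ♘ ♖│1
  ─────────────────
  a b c d e f g h


4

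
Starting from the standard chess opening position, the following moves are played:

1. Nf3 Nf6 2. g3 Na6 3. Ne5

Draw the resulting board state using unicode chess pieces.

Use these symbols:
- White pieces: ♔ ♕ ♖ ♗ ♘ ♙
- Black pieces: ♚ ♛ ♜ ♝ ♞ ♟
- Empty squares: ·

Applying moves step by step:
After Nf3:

♜ ♞ ♝ ♛ ♚ ♝ ♞ ♜
♟ ♟ ♟ ♟ ♟ ♟ ♟ ♟
· · · · · · · ·
· · · · · · · ·
· · · · · · · ·
· · · · · ♘ · ·
♙ ♙ ♙ ♙ ♙ ♙ ♙ ♙
♖ ♘ ♗ ♕ ♔ ♗ · ♖


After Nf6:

♜ ♞ ♝ ♛ ♚ ♝ · ♜
♟ ♟ ♟ ♟ ♟ ♟ ♟ ♟
· · · · · ♞ · ·
· · · · · · · ·
· · · · · · · ·
· · · · · ♘ · ·
♙ ♙ ♙ ♙ ♙ ♙ ♙ ♙
♖ ♘ ♗ ♕ ♔ ♗ · ♖


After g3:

♜ ♞ ♝ ♛ ♚ ♝ · ♜
♟ ♟ ♟ ♟ ♟ ♟ ♟ ♟
· · · · · ♞ · ·
· · · · · · · ·
· · · · · · · ·
· · · · · ♘ ♙ ·
♙ ♙ ♙ ♙ ♙ ♙ · ♙
♖ ♘ ♗ ♕ ♔ ♗ · ♖


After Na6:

♜ · ♝ ♛ ♚ ♝ · ♜
♟ ♟ ♟ ♟ ♟ ♟ ♟ ♟
♞ · · · · ♞ · ·
· · · · · · · ·
· · · · · · · ·
· · · · · ♘ ♙ ·
♙ ♙ ♙ ♙ ♙ ♙ · ♙
♖ ♘ ♗ ♕ ♔ ♗ · ♖


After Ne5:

♜ · ♝ ♛ ♚ ♝ · ♜
♟ ♟ ♟ ♟ ♟ ♟ ♟ ♟
♞ · · · · ♞ · ·
· · · · ♘ · · ·
· · · · · · · ·
· · · · · · ♙ ·
♙ ♙ ♙ ♙ ♙ ♙ · ♙
♖ ♘ ♗ ♕ ♔ ♗ · ♖



  a b c d e f g h
  ─────────────────
8│♜ · ♝ ♛ ♚ ♝ · ♜│8
7│♟ ♟ ♟ ♟ ♟ ♟ ♟ ♟│7
6│♞ · · · · ♞ · ·│6
5│· · · · ♘ · · ·│5
4│· · · · · · · ·│4
3│· · · · · · ♙ ·│3
2│♙ ♙ ♙ ♙ ♙ ♙ · ♙│2
1│♖ ♘ ♗ ♕ ♔ ♗ · ♖│1
  ─────────────────
  a b c d e f g h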